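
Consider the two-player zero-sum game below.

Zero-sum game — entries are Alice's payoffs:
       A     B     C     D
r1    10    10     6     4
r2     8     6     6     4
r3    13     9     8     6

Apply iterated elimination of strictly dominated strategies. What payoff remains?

6

Row r2 is strictly dominated by row r3 (13>8, 9>6, 8>6, 6>4); eliminate r2.
Column C is strictly dominated by D for Bob (4<6, 6<8); eliminate C.
Column B is strictly dominated by D for Bob (4<10, 6<9); eliminate B.
Column A is strictly dominated by D for Bob (4<10, 6<13); eliminate A.
Row r1 is strictly dominated by row r3 (6>4); eliminate r1.
Only (r3, D) remains, with payoff 6.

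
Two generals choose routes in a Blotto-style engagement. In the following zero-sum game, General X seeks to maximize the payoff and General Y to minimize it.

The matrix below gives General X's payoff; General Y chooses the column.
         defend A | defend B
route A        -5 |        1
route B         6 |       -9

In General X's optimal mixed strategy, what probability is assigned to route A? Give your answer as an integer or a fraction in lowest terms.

5/7

Row minima are -5 and -9, so General X's maximin is -5; column maxima are 6 and 1, so General Y's minimax is 1. These differ, so the equilibrium is in mixed strategies.
Let General X play route A with probability p. General Y is indifferent when −5p + 6(1−p) = p − 9(1−p), giving p = 5/7.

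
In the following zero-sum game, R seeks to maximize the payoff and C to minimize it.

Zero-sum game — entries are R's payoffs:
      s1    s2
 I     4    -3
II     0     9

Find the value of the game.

9/4

Row minima are -3 and 0, so R's maximin is 0; column maxima are 4 and 9, so C's minimax is 4. These differ, so the equilibrium is in mixed strategies.
Let R play I with probability p. C is indifferent when 4p = −3p + 9(1−p), giving p = 9/16.
Let C play s1 with probability q. R is indifferent when 4q − 3(1−q) = 9(1−q), giving q = 3/4.
The value is 4·(3/4) + (-3)·(1/4) = 9/4.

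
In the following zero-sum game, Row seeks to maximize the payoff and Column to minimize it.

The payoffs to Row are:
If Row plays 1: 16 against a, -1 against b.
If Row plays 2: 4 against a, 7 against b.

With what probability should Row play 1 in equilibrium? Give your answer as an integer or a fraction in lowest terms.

Row minima are -1 and 4, so Row's maximin is 4; column maxima are 16 and 7, so Column's minimax is 7. These differ, so the equilibrium is in mixed strategies.
Let Row play 1 with probability p. Column is indifferent when 16p + 4(1−p) = −p + 7(1−p), giving p = 3/20.

3/20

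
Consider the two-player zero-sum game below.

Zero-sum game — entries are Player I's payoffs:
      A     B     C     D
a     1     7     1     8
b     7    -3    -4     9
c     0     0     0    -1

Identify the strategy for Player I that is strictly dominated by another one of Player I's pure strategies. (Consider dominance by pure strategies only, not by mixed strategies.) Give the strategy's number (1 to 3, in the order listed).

Compare c with a: 1 > 0, 7 > 0, 1 > 0, 8 > -1.
So a strictly dominates c for Player I; c is strictly dominated.

3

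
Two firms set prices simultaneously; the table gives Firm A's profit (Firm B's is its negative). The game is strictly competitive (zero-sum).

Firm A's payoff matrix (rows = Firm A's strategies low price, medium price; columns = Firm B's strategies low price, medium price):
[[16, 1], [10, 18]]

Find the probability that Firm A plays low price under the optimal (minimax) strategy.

8/23

Row minima are 1 and 10, so Firm A's maximin is 10; column maxima are 16 and 18, so Firm B's minimax is 16. These differ, so the equilibrium is in mixed strategies.
Let Firm A play low price with probability p. Firm B is indifferent when 16p + 10(1−p) = p + 18(1−p), giving p = 8/23.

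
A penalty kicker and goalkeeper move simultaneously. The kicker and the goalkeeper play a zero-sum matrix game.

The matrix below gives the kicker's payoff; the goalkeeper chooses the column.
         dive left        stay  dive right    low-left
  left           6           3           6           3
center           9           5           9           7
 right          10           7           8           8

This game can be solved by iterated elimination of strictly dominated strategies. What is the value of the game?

Column dive right is strictly dominated by stay for the goalkeeper (3<6, 5<9, 7<8); eliminate dive right.
Column dive left is strictly dominated by stay for the goalkeeper (3<6, 5<9, 7<10); eliminate dive left.
Row left is strictly dominated by row center (5>3, 7>3); eliminate left.
Column low-left is strictly dominated by stay for the goalkeeper (5<7, 7<8); eliminate low-left.
Row center is strictly dominated by row right (7>5); eliminate center.
Only (right, stay) remains, with payoff 7.

7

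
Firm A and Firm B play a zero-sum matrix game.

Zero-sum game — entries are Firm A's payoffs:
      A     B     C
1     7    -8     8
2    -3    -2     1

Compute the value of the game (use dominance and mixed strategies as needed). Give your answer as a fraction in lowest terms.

-19/8

Column C is strictly dominated by A for Firm B (it gives Firm A more in every row).
The remaining 2×2 game on (1, 2) × (A, B) has no saddle point. Let Firm A play 1 with probability p; indifference gives 7p − 3(1−p) = −8p − 2(1−p), so p = 1/16.
Similarly Firm B's optimal q on A is 3/8, and the value is 7·(3/8) + (-8)·(5/8) = -19/8.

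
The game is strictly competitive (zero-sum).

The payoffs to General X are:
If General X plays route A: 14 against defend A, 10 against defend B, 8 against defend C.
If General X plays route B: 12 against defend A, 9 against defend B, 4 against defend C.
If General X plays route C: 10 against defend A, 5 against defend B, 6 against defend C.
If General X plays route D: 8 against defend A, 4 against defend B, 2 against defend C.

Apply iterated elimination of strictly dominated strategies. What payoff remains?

Row route D is strictly dominated by row route A (14>8, 10>4, 8>2); eliminate route D.
Row route C is strictly dominated by row route A (14>10, 10>5, 8>6); eliminate route C.
Row route B is strictly dominated by row route A (14>12, 10>9, 8>4); eliminate route B.
Column defend A is strictly dominated by defend B for General Y (10<14); eliminate defend A.
Column defend B is strictly dominated by defend C for General Y (8<10); eliminate defend B.
Only (route A, defend C) remains, with payoff 8.

8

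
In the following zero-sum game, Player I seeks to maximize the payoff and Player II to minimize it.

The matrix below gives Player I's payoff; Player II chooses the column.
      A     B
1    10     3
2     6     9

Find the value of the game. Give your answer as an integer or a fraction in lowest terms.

Row minima are 3 and 6, so Player I's maximin is 6; column maxima are 10 and 9, so Player II's minimax is 9. These differ, so the equilibrium is in mixed strategies.
Let Player I play 1 with probability p. Player II is indifferent when 10p + 6(1−p) = 3p + 9(1−p), giving p = 3/10.
Let Player II play A with probability q. Player I is indifferent when 10q + 3(1−q) = 6q + 9(1−q), giving q = 3/5.
The value is 10·(3/5) + (3)·(2/5) = 36/5.

36/5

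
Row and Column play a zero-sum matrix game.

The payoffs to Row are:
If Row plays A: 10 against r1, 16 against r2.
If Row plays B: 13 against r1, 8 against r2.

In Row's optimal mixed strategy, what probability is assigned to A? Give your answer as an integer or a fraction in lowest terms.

5/11

Row minima are 10 and 8, so Row's maximin is 10; column maxima are 13 and 16, so Column's minimax is 13. These differ, so the equilibrium is in mixed strategies.
Let Row play A with probability p. Column is indifferent when 10p + 13(1−p) = 16p + 8(1−p), giving p = 5/11.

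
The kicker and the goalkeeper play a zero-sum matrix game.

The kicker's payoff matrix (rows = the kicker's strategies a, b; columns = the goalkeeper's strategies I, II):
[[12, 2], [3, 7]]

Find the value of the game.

Row minima are 2 and 3, so the kicker's maximin is 3; column maxima are 12 and 7, so the goalkeeper's minimax is 7. These differ, so the equilibrium is in mixed strategies.
Let the kicker play a with probability p. The goalkeeper is indifferent when 12p + 3(1−p) = 2p + 7(1−p), giving p = 2/7.
Let the goalkeeper play I with probability q. The kicker is indifferent when 12q + 2(1−q) = 3q + 7(1−q), giving q = 5/14.
The value is 12·(5/14) + (2)·(9/14) = 39/7.

39/7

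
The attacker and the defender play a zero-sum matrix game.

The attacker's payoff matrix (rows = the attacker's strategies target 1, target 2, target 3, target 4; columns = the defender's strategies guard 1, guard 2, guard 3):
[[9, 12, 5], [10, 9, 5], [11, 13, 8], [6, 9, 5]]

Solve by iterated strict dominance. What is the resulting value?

Row target 1 is strictly dominated by row target 3 (11>9, 13>12, 8>5); eliminate target 1.
Column guard 1 is strictly dominated by guard 3 for the defender (5<10, 8<11, 5<6); eliminate guard 1.
Row target 4 is strictly dominated by row target 3 (13>9, 8>5); eliminate target 4.
Row target 2 is strictly dominated by row target 3 (13>9, 8>5); eliminate target 2.
Column guard 2 is strictly dominated by guard 3 for the defender (8<13); eliminate guard 2.
Only (target 3, guard 3) remains, with payoff 8.

8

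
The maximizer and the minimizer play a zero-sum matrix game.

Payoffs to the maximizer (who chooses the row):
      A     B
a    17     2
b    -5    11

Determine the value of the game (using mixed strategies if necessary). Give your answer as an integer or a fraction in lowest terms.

Row minima are 2 and -5, so the maximizer's maximin is 2; column maxima are 17 and 11, so the minimizer's minimax is 11. These differ, so the equilibrium is in mixed strategies.
Let the maximizer play a with probability p. The minimizer is indifferent when 17p − 5(1−p) = 2p + 11(1−p), giving p = 16/31.
Let the minimizer play A with probability q. The maximizer is indifferent when 17q + 2(1−q) = −5q + 11(1−q), giving q = 9/31.
The value is 17·(9/31) + (2)·(22/31) = 197/31.

197/31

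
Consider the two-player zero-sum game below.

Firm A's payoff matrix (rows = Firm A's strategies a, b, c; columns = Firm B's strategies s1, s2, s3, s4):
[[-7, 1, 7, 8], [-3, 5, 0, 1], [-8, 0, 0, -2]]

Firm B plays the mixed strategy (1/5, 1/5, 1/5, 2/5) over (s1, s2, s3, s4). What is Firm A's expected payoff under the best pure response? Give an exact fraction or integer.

17/5

a: (-7)·(1/5) + (1)·(1/5) + (7)·(1/5) + (8)·(2/5) = 17/5.
b: (-3)·(1/5) + (5)·(1/5) + (0)·(1/5) + (1)·(2/5) = 4/5.
c: (-8)·(1/5) + (0)·(1/5) + (0)·(1/5) + (-2)·(2/5) = -12/5.
The best pure response is a with expected payoff 17/5.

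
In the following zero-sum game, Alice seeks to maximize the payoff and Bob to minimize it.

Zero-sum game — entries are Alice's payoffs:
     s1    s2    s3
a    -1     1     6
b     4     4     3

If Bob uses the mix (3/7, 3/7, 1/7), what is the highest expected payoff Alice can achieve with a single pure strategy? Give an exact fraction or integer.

27/7

a: (-1)·(3/7) + (1)·(3/7) + (6)·(1/7) = 6/7.
b: (4)·(3/7) + (4)·(3/7) + (3)·(1/7) = 27/7.
The best pure response is b with expected payoff 27/7.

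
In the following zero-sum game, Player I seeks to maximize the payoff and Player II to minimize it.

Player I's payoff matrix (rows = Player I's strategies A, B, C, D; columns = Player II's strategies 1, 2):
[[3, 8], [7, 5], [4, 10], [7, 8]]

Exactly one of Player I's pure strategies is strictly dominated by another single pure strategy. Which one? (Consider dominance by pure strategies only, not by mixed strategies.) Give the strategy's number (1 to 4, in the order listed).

Compare A with C: 4 > 3, 10 > 8.
So C strictly dominates A for Player I; A is strictly dominated.

1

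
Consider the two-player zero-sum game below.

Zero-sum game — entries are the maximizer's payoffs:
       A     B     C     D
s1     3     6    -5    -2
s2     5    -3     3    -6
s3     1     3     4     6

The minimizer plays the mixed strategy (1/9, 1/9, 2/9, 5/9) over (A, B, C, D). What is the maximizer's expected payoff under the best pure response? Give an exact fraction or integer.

14/3

s1: (3)·(1/9) + (6)·(1/9) + (-5)·(2/9) + (-2)·(5/9) = -11/9.
s2: (5)·(1/9) + (-3)·(1/9) + (3)·(2/9) + (-6)·(5/9) = -22/9.
s3: (1)·(1/9) + (3)·(1/9) + (4)·(2/9) + (6)·(5/9) = 14/3.
The best pure response is s3 with expected payoff 14/3.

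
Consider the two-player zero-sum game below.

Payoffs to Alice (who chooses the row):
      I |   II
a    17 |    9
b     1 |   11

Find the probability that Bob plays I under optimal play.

Row minima are 9 and 1, so Alice's maximin is 9; column maxima are 17 and 11, so Bob's minimax is 11. These differ, so the equilibrium is in mixed strategies.
Let Bob play I with probability q. Alice is indifferent when 17q + 9(1−q) = q + 11(1−q), giving q = 1/9.

1/9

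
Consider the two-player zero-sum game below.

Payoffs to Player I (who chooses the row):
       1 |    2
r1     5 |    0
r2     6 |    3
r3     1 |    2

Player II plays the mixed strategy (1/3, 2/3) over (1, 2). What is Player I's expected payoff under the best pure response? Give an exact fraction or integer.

4

r1: (5)·(1/3) + (0)·(2/3) = 5/3.
r2: (6)·(1/3) + (3)·(2/3) = 4.
r3: (1)·(1/3) + (2)·(2/3) = 5/3.
The best pure response is r2 with expected payoff 4.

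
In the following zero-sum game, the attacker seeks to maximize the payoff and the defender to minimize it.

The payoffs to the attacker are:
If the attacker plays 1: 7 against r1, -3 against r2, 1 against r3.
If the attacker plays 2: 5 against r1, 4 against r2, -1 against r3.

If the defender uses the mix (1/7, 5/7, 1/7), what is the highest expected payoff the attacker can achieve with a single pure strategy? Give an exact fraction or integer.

1: (7)·(1/7) + (-3)·(5/7) + (1)·(1/7) = -1.
2: (5)·(1/7) + (4)·(5/7) + (-1)·(1/7) = 24/7.
The best pure response is 2 with expected payoff 24/7.

24/7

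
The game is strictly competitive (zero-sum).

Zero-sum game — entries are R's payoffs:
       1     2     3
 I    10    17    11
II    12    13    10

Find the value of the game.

32/3

Column 2 is strictly dominated by 3 for C (it gives R more in every row).
The remaining 2×2 game on (I, II) × (1, 3) has no saddle point. Let R play I with probability p; indifference gives 10p + 12(1−p) = 11p + 10(1−p), so p = 2/3.
Similarly C's optimal q on 1 is 1/3, and the value is 10·(1/3) + (11)·(2/3) = 32/3.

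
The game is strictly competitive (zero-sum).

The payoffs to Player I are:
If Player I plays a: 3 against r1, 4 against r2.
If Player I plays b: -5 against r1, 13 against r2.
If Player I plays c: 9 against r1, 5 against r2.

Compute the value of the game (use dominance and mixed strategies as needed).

Row a is strictly dominated by row c, so Player I never plays it.
The remaining 2×2 game on (b, c) × (r1, r2) has no saddle point. Let Player I play b with probability p; indifference gives −5p + 9(1−p) = 13p + 5(1−p), so p = 2/11.
Similarly Player II's optimal q on r1 is 4/11, and the value is -5·(4/11) + (13)·(7/11) = 71/11.

71/11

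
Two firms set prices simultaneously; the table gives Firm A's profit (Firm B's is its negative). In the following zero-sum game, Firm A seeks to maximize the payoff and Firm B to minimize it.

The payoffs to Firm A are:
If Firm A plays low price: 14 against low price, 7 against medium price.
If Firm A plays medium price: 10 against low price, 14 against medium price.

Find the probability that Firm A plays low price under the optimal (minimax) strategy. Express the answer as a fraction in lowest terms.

Row minima are 7 and 10, so Firm A's maximin is 10; column maxima are 14 and 14, so Firm B's minimax is 14. These differ, so the equilibrium is in mixed strategies.
Let Firm A play low price with probability p. Firm B is indifferent when 14p + 10(1−p) = 7p + 14(1−p), giving p = 4/11.

4/11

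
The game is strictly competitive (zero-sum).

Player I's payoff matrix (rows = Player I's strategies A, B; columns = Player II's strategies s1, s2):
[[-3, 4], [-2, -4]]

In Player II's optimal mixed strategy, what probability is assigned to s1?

Row minima are -3 and -4, so Player I's maximin is -3; column maxima are -2 and 4, so Player II's minimax is -2. These differ, so the equilibrium is in mixed strategies.
Let Player II play s1 with probability q. Player I is indifferent when −3q + 4(1−q) = −2q − 4(1−q), giving q = 8/9.

8/9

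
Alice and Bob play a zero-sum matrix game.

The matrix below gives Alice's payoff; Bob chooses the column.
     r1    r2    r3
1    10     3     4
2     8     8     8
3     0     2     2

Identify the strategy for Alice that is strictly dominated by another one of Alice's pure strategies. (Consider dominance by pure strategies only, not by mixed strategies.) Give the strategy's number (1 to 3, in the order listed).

3

Compare 3 with 1: 10 > 0, 3 > 2, 4 > 2.
So 1 strictly dominates 3 for Alice; 3 is strictly dominated.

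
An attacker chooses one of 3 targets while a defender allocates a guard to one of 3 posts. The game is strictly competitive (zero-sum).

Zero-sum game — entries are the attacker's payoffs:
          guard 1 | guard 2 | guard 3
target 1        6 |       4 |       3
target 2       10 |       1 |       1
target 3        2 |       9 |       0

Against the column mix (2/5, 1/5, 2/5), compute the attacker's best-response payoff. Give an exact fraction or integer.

23/5

target 1: (6)·(2/5) + (4)·(1/5) + (3)·(2/5) = 22/5.
target 2: (10)·(2/5) + (1)·(1/5) + (1)·(2/5) = 23/5.
target 3: (2)·(2/5) + (9)·(1/5) + (0)·(2/5) = 13/5.
The best pure response is target 2 with expected payoff 23/5.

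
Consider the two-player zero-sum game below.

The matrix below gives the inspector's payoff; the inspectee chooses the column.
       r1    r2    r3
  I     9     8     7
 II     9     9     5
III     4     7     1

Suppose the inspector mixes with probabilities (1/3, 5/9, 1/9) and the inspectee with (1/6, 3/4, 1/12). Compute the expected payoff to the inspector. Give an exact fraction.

883/108

Against (1/6, 3/4, 1/12), each row's expected payoff is I: 97/12; II: 26/3; III: 6.
Taking the (1/3, 5/9, 1/9)-weighted average: (1/3)·(97/12) + (5/9)·(26/3) + (1/9)·(6) = 883/108.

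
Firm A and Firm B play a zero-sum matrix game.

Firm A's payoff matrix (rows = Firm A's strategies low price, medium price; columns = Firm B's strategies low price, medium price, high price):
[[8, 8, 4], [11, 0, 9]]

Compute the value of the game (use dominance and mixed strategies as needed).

Column low price is strictly dominated by high price for Firm B (it gives Firm A more in every row).
The remaining 2×2 game on (low price, medium price) × (medium price, high price) has no saddle point. Let Firm A play low price with probability p; indifference gives 8p = 4p + 9(1−p), so p = 9/13.
Similarly Firm B's optimal q on medium price is 5/13, and the value is 8·(5/13) + (4)·(8/13) = 72/13.

72/13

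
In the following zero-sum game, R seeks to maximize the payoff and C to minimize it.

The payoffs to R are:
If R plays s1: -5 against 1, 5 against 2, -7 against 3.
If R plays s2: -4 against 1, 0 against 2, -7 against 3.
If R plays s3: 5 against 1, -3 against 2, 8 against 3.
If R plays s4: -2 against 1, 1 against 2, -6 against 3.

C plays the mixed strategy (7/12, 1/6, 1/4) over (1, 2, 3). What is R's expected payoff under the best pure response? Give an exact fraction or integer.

53/12

s1: (-5)·(7/12) + (5)·(1/6) + (-7)·(1/4) = -23/6.
s2: (-4)·(7/12) + (0)·(1/6) + (-7)·(1/4) = -49/12.
s3: (5)·(7/12) + (-3)·(1/6) + (8)·(1/4) = 53/12.
s4: (-2)·(7/12) + (1)·(1/6) + (-6)·(1/4) = -5/2.
The best pure response is s3 with expected payoff 53/12.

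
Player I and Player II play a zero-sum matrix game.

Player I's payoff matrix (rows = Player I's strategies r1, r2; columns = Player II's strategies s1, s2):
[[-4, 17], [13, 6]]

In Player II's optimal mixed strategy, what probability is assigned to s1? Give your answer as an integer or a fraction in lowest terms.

11/28

Row minima are -4 and 6, so Player I's maximin is 6; column maxima are 13 and 17, so Player II's minimax is 13. These differ, so the equilibrium is in mixed strategies.
Let Player II play s1 with probability q. Player I is indifferent when −4q + 17(1−q) = 13q + 6(1−q), giving q = 11/28.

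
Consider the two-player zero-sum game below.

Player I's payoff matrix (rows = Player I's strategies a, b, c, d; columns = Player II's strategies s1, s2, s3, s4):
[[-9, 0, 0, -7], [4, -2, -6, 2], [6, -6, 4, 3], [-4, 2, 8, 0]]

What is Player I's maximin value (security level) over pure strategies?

-4

The worst-case payoff for each row is a: -9, b: -6, c: -6, d: -4.
The best of these is -4.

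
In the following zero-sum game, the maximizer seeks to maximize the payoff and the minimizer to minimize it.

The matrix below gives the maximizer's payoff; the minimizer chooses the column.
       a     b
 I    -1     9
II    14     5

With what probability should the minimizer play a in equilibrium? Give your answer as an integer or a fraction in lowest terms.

4/19

Row minima are -1 and 5, so the maximizer's maximin is 5; column maxima are 14 and 9, so the minimizer's minimax is 9. These differ, so the equilibrium is in mixed strategies.
Let the minimizer play a with probability q. The maximizer is indifferent when −q + 9(1−q) = 14q + 5(1−q), giving q = 4/19.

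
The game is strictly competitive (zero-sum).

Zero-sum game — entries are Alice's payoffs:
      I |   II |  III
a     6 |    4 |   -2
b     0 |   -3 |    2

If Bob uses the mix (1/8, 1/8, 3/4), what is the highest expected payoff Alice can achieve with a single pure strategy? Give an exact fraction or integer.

a: (6)·(1/8) + (4)·(1/8) + (-2)·(3/4) = -1/4.
b: (0)·(1/8) + (-3)·(1/8) + (2)·(3/4) = 9/8.
The best pure response is b with expected payoff 9/8.

9/8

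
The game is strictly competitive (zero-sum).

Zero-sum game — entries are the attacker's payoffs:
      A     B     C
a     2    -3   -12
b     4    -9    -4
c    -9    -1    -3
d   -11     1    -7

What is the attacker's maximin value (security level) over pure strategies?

-9

The worst-case payoff for each row is a: -12, b: -9, c: -9, d: -11.
The best of these is -9.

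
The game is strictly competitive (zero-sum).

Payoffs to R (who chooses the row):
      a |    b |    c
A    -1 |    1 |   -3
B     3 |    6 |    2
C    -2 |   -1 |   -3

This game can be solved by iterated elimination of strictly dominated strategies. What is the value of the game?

Row C is strictly dominated by row B (3>-2, 6>-1, 2>-3); eliminate C.
Column b is strictly dominated by a for C (-1<1, 3<6); eliminate b.
Column a is strictly dominated by c for C (-3<-1, 2<3); eliminate a.
Row A is strictly dominated by row B (2>-3); eliminate A.
Only (B, c) remains, with payoff 2.

2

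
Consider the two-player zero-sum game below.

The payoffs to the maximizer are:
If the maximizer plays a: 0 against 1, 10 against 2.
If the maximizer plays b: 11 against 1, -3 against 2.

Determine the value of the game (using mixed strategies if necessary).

55/12

Row minima are 0 and -3, so the maximizer's maximin is 0; column maxima are 11 and 10, so the minimizer's minimax is 10. These differ, so the equilibrium is in mixed strategies.
Let the maximizer play a with probability p. The minimizer is indifferent when 11(1−p) = 10p − 3(1−p), giving p = 7/12.
Let the minimizer play 1 with probability q. The maximizer is indifferent when 10(1−q) = 11q − 3(1−q), giving q = 13/24.
The value is 0·(13/24) + (10)·(11/24) = 55/12.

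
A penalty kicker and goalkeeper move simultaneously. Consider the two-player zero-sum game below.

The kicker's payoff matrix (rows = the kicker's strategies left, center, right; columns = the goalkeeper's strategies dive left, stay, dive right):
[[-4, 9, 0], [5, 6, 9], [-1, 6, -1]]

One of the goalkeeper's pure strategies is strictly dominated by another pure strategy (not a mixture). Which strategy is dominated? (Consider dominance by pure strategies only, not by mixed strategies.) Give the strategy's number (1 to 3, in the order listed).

2

The goalkeeper prefers columns that give the kicker less. Compare stay with dive left: -4 < 9, 5 < 6, -1 < 6.
So dive left strictly dominates stay for the goalkeeper; stay is strictly dominated.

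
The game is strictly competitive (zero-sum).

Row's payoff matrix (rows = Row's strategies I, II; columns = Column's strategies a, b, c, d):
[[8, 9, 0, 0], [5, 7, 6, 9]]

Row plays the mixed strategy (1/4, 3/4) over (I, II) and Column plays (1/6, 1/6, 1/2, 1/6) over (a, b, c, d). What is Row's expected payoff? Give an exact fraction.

67/12

Against (1/6, 1/6, 1/2, 1/6), each row's expected payoff is I: 17/6; II: 13/2.
Taking the (1/4, 3/4)-weighted average: (1/4)·(17/6) + (3/4)·(13/2) = 67/12.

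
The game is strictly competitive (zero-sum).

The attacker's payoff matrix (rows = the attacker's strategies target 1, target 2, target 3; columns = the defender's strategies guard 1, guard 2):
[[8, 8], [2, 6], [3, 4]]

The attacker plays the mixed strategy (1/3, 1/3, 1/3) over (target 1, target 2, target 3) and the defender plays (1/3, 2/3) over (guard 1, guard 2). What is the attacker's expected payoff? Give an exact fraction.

Against (1/3, 2/3), each row's expected payoff is target 1: 8; target 2: 14/3; target 3: 11/3.
Taking the (1/3, 1/3, 1/3)-weighted average: (1/3)·(8) + (1/3)·(14/3) + (1/3)·(11/3) = 49/9.

49/9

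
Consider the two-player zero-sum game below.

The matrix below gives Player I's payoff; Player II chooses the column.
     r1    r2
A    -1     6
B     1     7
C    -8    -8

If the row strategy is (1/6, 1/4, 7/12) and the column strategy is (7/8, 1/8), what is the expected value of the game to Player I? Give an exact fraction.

Against (7/8, 1/8), each row's expected payoff is A: -1/8; B: 7/4; C: -8.
Taking the (1/6, 1/4, 7/12)-weighted average: (1/6)·(-1/8) + (1/4)·(7/4) + (7/12)·(-8) = -17/4.

-17/4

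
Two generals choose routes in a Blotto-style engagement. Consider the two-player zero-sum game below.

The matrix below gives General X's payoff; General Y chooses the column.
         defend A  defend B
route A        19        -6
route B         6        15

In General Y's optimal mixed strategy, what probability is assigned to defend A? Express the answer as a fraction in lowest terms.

21/34

Row minima are -6 and 6, so General X's maximin is 6; column maxima are 19 and 15, so General Y's minimax is 15. These differ, so the equilibrium is in mixed strategies.
Let General Y play defend A with probability q. General X is indifferent when 19q − 6(1−q) = 6q + 15(1−q), giving q = 21/34.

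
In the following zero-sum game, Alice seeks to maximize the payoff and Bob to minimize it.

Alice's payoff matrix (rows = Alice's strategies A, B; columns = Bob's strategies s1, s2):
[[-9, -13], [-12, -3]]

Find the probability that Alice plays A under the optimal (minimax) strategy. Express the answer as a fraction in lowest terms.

Row minima are -13 and -12, so Alice's maximin is -12; column maxima are -9 and -3, so Bob's minimax is -9. These differ, so the equilibrium is in mixed strategies.
Let Alice play A with probability p. Bob is indifferent when −9p − 12(1−p) = −13p − 3(1−p), giving p = 9/13.

9/13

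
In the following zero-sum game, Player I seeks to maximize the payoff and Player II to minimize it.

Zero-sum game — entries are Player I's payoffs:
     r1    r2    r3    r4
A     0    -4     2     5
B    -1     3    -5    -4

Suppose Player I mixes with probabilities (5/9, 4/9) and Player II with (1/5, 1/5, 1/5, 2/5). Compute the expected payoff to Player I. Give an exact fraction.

-4/45

Against (1/5, 1/5, 1/5, 2/5), each row's expected payoff is A: 8/5; B: -11/5.
Taking the (5/9, 4/9)-weighted average: (5/9)·(8/5) + (4/9)·(-11/5) = -4/45.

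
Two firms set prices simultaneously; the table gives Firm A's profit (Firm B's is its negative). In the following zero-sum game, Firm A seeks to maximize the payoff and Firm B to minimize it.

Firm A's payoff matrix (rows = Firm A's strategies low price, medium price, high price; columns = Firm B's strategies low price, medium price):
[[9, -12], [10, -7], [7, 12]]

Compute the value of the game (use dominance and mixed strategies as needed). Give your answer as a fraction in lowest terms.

Row low price is strictly dominated by row medium price, so Firm A never plays it.
The remaining 2×2 game on (medium price, high price) × (low price, medium price) has no saddle point. Let Firm A play medium price with probability p; indifference gives 10p + 7(1−p) = −7p + 12(1−p), so p = 5/22.
Similarly Firm B's optimal q on low price is 19/22, and the value is 10·(19/22) + (-7)·(3/22) = 169/22.

169/22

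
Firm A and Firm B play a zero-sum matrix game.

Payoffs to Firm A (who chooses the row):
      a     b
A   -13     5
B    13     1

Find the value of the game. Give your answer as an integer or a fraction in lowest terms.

Row minima are -13 and 1, so Firm A's maximin is 1; column maxima are 13 and 5, so Firm B's minimax is 5. These differ, so the equilibrium is in mixed strategies.
Let Firm A play A with probability p. Firm B is indifferent when −13p + 13(1−p) = 5p + (1−p), giving p = 2/5.
Let Firm B play a with probability q. Firm A is indifferent when −13q + 5(1−q) = 13q + (1−q), giving q = 2/15.
The value is -13·(2/15) + (5)·(13/15) = 13/5.

13/5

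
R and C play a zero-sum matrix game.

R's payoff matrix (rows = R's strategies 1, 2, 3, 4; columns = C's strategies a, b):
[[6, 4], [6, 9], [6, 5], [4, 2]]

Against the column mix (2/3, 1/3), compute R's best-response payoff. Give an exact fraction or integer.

1: (6)·(2/3) + (4)·(1/3) = 16/3.
2: (6)·(2/3) + (9)·(1/3) = 7.
3: (6)·(2/3) + (5)·(1/3) = 17/3.
4: (4)·(2/3) + (2)·(1/3) = 10/3.
The best pure response is 2 with expected payoff 7.

7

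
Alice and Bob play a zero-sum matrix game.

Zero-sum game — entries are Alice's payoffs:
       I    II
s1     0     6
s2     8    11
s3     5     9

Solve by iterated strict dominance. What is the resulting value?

Column II is strictly dominated by I for Bob (0<6, 8<11, 5<9); eliminate II.
Row s3 is strictly dominated by row s2 (8>5); eliminate s3.
Row s1 is strictly dominated by row s2 (8>0); eliminate s1.
Only (s2, I) remains, with payoff 8.

8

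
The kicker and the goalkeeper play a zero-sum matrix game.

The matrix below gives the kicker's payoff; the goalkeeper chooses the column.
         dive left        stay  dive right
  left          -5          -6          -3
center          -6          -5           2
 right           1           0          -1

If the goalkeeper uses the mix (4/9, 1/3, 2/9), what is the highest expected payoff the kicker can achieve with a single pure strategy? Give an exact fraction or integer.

left: (-5)·(4/9) + (-6)·(1/3) + (-3)·(2/9) = -44/9.
center: (-6)·(4/9) + (-5)·(1/3) + (2)·(2/9) = -35/9.
right: (1)·(4/9) + (0)·(1/3) + (-1)·(2/9) = 2/9.
The best pure response is right with expected payoff 2/9.

2/9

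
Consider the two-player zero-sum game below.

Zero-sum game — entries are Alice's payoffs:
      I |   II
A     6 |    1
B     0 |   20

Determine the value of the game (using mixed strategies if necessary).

Row minima are 1 and 0, so Alice's maximin is 1; column maxima are 6 and 20, so Bob's minimax is 6. These differ, so the equilibrium is in mixed strategies.
Let Alice play A with probability p. Bob is indifferent when 6p = p + 20(1−p), giving p = 4/5.
Let Bob play I with probability q. Alice is indifferent when 6q + (1−q) = 20(1−q), giving q = 19/25.
The value is 6·(19/25) + (1)·(6/25) = 24/5.

24/5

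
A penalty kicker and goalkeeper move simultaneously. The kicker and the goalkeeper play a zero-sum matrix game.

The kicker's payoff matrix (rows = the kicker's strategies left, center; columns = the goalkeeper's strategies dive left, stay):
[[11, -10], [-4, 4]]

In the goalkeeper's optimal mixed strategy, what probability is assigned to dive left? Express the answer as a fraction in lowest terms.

Row minima are -10 and -4, so the kicker's maximin is -4; column maxima are 11 and 4, so the goalkeeper's minimax is 4. These differ, so the equilibrium is in mixed strategies.
Let the goalkeeper play dive left with probability q. The kicker is indifferent when 11q − 10(1−q) = −4q + 4(1−q), giving q = 14/29.

14/29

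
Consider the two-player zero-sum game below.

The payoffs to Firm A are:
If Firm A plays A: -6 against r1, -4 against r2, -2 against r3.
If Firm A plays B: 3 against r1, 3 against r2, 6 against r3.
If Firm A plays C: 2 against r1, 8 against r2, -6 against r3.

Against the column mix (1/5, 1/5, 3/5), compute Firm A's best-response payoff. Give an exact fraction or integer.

A: (-6)·(1/5) + (-4)·(1/5) + (-2)·(3/5) = -16/5.
B: (3)·(1/5) + (3)·(1/5) + (6)·(3/5) = 24/5.
C: (2)·(1/5) + (8)·(1/5) + (-6)·(3/5) = -8/5.
The best pure response is B with expected payoff 24/5.

24/5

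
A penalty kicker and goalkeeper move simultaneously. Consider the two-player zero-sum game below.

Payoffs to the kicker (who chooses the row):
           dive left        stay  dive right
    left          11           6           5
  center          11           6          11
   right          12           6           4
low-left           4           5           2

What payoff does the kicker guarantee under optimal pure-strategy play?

6

Row minima: 5, 6, 4, 2 → the kicker's maximin is 6.
Column maxima: 12, 6, 11 → the goalkeeper's minimax is 6.
They coincide at (center, stay), so the value is 6.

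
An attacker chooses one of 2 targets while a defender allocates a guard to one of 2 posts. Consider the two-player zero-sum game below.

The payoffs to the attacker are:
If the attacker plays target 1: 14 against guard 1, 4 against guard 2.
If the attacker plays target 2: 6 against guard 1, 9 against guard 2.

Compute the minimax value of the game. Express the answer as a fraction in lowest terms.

Row minima are 4 and 6, so the attacker's maximin is 6; column maxima are 14 and 9, so the defender's minimax is 9. These differ, so the equilibrium is in mixed strategies.
Let the attacker play target 1 with probability p. The defender is indifferent when 14p + 6(1−p) = 4p + 9(1−p), giving p = 3/13.
Let the defender play guard 1 with probability q. The attacker is indifferent when 14q + 4(1−q) = 6q + 9(1−q), giving q = 5/13.
The value is 14·(5/13) + (4)·(8/13) = 102/13.

102/13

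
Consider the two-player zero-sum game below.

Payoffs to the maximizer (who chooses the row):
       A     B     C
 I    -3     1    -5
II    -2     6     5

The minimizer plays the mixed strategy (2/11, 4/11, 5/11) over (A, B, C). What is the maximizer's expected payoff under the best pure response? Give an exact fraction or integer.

I: (-3)·(2/11) + (1)·(4/11) + (-5)·(5/11) = -27/11.
II: (-2)·(2/11) + (6)·(4/11) + (5)·(5/11) = 45/11.
The best pure response is II with expected payoff 45/11.

45/11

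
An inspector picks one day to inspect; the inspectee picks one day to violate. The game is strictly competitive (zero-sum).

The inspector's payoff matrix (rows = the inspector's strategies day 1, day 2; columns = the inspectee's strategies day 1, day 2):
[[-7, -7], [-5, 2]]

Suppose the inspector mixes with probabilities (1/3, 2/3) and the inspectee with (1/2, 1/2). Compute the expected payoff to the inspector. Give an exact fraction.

-10/3

Against (1/2, 1/2), each row's expected payoff is day 1: -7; day 2: -3/2.
Taking the (1/3, 2/3)-weighted average: (1/3)·(-7) + (2/3)·(-3/2) = -10/3.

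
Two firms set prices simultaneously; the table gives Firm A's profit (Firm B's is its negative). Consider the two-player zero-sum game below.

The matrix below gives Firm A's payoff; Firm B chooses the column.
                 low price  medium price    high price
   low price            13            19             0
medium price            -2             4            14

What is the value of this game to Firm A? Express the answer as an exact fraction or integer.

Column medium price is strictly dominated by low price for Firm B (it gives Firm A more in every row).
The remaining 2×2 game on (low price, medium price) × (low price, high price) has no saddle point. Let Firm A play low price with probability p; indifference gives 13p − 2(1−p) = 14(1−p), so p = 16/29.
Similarly Firm B's optimal q on low price is 14/29, and the value is 13·(14/29) + (0)·(15/29) = 182/29.

182/29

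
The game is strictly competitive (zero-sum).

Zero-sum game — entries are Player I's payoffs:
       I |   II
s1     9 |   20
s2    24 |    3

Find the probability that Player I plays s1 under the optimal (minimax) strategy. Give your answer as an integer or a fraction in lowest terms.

Row minima are 9 and 3, so Player I's maximin is 9; column maxima are 24 and 20, so Player II's minimax is 20. These differ, so the equilibrium is in mixed strategies.
Let Player I play s1 with probability p. Player II is indifferent when 9p + 24(1−p) = 20p + 3(1−p), giving p = 21/32.

21/32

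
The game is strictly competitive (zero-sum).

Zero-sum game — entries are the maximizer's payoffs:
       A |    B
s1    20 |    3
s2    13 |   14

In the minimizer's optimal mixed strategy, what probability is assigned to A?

11/18

Row minima are 3 and 13, so the maximizer's maximin is 13; column maxima are 20 and 14, so the minimizer's minimax is 14. These differ, so the equilibrium is in mixed strategies.
Let the minimizer play A with probability q. The maximizer is indifferent when 20q + 3(1−q) = 13q + 14(1−q), giving q = 11/18.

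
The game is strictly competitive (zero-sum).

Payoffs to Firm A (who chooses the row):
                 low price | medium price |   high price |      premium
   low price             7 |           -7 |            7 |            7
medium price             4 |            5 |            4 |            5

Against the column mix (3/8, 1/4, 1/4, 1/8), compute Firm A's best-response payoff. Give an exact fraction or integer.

35/8

low price: (7)·(3/8) + (-7)·(1/4) + (7)·(1/4) + (7)·(1/8) = 7/2.
medium price: (4)·(3/8) + (5)·(1/4) + (4)·(1/4) + (5)·(1/8) = 35/8.
The best pure response is medium price with expected payoff 35/8.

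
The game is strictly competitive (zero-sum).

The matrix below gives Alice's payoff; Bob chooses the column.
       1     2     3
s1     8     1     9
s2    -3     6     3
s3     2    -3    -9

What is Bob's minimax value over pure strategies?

The worst case (largest entry) in each column is 1: 8, 2: 6, 3: 9.
The best (smallest) of these is 6.

6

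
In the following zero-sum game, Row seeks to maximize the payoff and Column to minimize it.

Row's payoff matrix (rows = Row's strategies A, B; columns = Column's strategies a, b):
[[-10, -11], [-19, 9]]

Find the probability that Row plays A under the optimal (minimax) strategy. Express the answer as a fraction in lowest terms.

28/29

Row minima are -11 and -19, so Row's maximin is -11; column maxima are -10 and 9, so Column's minimax is -10. These differ, so the equilibrium is in mixed strategies.
Let Row play A with probability p. Column is indifferent when −10p − 19(1−p) = −11p + 9(1−p), giving p = 28/29.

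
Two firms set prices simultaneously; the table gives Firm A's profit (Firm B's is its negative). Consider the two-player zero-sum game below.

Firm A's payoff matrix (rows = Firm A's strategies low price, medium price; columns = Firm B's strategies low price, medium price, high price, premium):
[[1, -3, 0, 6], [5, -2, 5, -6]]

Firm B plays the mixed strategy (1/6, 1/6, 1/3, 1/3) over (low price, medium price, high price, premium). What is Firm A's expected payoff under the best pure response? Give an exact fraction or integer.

low price: (1)·(1/6) + (-3)·(1/6) + (0)·(1/3) + (6)·(1/3) = 5/3.
medium price: (5)·(1/6) + (-2)·(1/6) + (5)·(1/3) + (-6)·(1/3) = 1/6.
The best pure response is low price with expected payoff 5/3.

5/3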